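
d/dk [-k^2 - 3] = -2*k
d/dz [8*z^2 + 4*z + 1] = 16*z + 4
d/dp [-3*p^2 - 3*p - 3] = -6*p - 3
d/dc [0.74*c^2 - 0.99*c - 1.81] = 1.48*c - 0.99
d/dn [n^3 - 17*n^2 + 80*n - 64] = 3*n^2 - 34*n + 80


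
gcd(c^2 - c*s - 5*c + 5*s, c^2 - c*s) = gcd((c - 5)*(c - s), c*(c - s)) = -c + s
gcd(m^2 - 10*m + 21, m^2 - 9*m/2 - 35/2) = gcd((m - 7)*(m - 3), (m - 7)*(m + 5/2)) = m - 7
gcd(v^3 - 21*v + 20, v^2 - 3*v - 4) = v - 4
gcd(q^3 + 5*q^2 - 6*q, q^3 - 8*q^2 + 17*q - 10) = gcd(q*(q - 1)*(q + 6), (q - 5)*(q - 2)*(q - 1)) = q - 1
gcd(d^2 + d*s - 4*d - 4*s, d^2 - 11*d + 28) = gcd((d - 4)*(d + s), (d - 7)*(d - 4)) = d - 4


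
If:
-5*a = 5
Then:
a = -1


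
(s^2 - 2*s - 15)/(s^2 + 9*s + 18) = (s - 5)/(s + 6)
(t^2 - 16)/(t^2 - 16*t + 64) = (t^2 - 16)/(t^2 - 16*t + 64)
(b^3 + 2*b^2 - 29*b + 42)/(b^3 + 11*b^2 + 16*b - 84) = (b - 3)/(b + 6)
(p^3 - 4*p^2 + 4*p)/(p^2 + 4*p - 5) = p*(p^2 - 4*p + 4)/(p^2 + 4*p - 5)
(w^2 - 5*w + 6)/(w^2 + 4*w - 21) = (w - 2)/(w + 7)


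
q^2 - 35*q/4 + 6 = (q - 8)*(q - 3/4)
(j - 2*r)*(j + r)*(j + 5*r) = j^3 + 4*j^2*r - 7*j*r^2 - 10*r^3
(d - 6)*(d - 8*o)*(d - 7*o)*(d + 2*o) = d^4 - 13*d^3*o - 6*d^3 + 26*d^2*o^2 + 78*d^2*o + 112*d*o^3 - 156*d*o^2 - 672*o^3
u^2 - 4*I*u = u*(u - 4*I)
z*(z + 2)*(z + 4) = z^3 + 6*z^2 + 8*z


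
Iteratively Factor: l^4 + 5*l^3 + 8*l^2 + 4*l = (l + 1)*(l^3 + 4*l^2 + 4*l) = (l + 1)*(l + 2)*(l^2 + 2*l) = (l + 1)*(l + 2)^2*(l)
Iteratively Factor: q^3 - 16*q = (q + 4)*(q^2 - 4*q) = (q - 4)*(q + 4)*(q)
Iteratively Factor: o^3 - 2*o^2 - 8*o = (o)*(o^2 - 2*o - 8) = o*(o - 4)*(o + 2)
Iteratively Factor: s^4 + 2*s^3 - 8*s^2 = (s)*(s^3 + 2*s^2 - 8*s) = s^2*(s^2 + 2*s - 8) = s^2*(s + 4)*(s - 2)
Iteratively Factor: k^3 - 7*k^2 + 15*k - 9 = (k - 1)*(k^2 - 6*k + 9) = (k - 3)*(k - 1)*(k - 3)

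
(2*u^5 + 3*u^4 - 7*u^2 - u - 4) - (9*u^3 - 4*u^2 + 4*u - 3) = 2*u^5 + 3*u^4 - 9*u^3 - 3*u^2 - 5*u - 1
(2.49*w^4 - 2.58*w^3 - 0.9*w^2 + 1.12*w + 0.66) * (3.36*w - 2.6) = 8.3664*w^5 - 15.1428*w^4 + 3.684*w^3 + 6.1032*w^2 - 0.6944*w - 1.716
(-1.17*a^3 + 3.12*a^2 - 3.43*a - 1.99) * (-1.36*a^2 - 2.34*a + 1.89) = 1.5912*a^5 - 1.5054*a^4 - 4.8473*a^3 + 16.6294*a^2 - 1.8261*a - 3.7611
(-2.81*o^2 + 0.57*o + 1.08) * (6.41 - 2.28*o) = 6.4068*o^3 - 19.3117*o^2 + 1.1913*o + 6.9228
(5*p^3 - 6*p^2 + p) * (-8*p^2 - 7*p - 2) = -40*p^5 + 13*p^4 + 24*p^3 + 5*p^2 - 2*p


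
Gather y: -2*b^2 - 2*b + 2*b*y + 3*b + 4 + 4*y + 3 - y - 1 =-2*b^2 + b + y*(2*b + 3) + 6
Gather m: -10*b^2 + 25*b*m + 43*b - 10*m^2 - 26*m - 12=-10*b^2 + 43*b - 10*m^2 + m*(25*b - 26) - 12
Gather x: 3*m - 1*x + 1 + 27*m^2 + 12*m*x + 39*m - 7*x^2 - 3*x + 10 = 27*m^2 + 42*m - 7*x^2 + x*(12*m - 4) + 11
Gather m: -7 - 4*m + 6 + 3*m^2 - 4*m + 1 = 3*m^2 - 8*m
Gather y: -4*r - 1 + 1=-4*r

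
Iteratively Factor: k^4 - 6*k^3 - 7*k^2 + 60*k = (k + 3)*(k^3 - 9*k^2 + 20*k) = (k - 5)*(k + 3)*(k^2 - 4*k) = k*(k - 5)*(k + 3)*(k - 4)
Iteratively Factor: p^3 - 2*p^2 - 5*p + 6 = (p + 2)*(p^2 - 4*p + 3) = (p - 3)*(p + 2)*(p - 1)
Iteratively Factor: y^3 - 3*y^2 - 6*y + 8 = (y - 1)*(y^2 - 2*y - 8) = (y - 1)*(y + 2)*(y - 4)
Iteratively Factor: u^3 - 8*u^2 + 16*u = (u - 4)*(u^2 - 4*u) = u*(u - 4)*(u - 4)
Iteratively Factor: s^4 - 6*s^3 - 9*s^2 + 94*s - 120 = (s - 2)*(s^3 - 4*s^2 - 17*s + 60) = (s - 5)*(s - 2)*(s^2 + s - 12) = (s - 5)*(s - 2)*(s + 4)*(s - 3)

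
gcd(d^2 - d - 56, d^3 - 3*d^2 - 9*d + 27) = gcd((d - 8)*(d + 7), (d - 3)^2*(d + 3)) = 1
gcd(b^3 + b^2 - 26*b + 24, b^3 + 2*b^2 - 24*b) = b^2 + 2*b - 24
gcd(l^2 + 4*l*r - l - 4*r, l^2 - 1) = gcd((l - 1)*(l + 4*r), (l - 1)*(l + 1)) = l - 1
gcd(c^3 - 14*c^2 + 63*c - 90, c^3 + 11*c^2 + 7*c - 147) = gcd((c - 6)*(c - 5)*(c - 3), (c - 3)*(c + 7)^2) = c - 3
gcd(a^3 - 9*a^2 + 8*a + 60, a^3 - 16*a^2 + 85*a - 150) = a^2 - 11*a + 30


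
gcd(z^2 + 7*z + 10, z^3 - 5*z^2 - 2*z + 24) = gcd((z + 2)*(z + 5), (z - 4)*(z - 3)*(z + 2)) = z + 2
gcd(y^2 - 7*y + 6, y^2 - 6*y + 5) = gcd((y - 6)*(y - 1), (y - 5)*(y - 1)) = y - 1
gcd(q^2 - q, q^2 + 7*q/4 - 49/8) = 1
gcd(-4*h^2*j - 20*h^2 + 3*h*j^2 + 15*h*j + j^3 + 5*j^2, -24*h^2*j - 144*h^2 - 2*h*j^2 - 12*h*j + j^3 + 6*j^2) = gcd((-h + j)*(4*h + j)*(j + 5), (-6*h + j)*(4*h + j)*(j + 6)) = 4*h + j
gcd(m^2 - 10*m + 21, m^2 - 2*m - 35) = m - 7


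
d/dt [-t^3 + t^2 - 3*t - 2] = -3*t^2 + 2*t - 3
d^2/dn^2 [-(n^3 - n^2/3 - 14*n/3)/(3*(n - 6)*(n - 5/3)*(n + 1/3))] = 6*(-567*n^6 + 2943*n^5 - 7299*n^4 + 11889*n^3 - 11610*n^2 + 25020*n - 9080)/(729*n^9 - 16038*n^8 + 133893*n^7 - 518994*n^6 + 889839*n^5 - 388242*n^4 - 470897*n^3 + 225810*n^2 + 180900*n + 27000)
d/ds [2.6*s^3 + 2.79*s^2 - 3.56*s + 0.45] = 7.8*s^2 + 5.58*s - 3.56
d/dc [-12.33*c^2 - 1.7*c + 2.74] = -24.66*c - 1.7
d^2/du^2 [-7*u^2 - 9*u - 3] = -14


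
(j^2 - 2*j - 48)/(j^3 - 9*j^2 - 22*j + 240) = (j + 6)/(j^2 - j - 30)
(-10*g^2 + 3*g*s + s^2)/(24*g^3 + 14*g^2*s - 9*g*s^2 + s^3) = (-10*g^2 + 3*g*s + s^2)/(24*g^3 + 14*g^2*s - 9*g*s^2 + s^3)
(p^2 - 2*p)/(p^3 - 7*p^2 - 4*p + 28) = p/(p^2 - 5*p - 14)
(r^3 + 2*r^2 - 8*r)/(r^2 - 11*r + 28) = r*(r^2 + 2*r - 8)/(r^2 - 11*r + 28)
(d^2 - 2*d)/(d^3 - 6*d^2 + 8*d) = 1/(d - 4)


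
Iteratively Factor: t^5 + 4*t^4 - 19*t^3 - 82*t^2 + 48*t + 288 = (t + 3)*(t^4 + t^3 - 22*t^2 - 16*t + 96) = (t - 2)*(t + 3)*(t^3 + 3*t^2 - 16*t - 48) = (t - 2)*(t + 3)*(t + 4)*(t^2 - t - 12) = (t - 2)*(t + 3)^2*(t + 4)*(t - 4)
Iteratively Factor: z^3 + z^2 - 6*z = (z - 2)*(z^2 + 3*z) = z*(z - 2)*(z + 3)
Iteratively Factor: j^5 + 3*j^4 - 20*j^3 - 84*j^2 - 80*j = (j + 2)*(j^4 + j^3 - 22*j^2 - 40*j) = (j - 5)*(j + 2)*(j^3 + 6*j^2 + 8*j) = (j - 5)*(j + 2)*(j + 4)*(j^2 + 2*j) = j*(j - 5)*(j + 2)*(j + 4)*(j + 2)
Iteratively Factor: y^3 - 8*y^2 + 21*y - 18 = (y - 2)*(y^2 - 6*y + 9) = (y - 3)*(y - 2)*(y - 3)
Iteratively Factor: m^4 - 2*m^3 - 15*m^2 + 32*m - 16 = (m - 1)*(m^3 - m^2 - 16*m + 16) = (m - 1)*(m + 4)*(m^2 - 5*m + 4) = (m - 1)^2*(m + 4)*(m - 4)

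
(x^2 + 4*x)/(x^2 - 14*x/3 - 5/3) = 3*x*(x + 4)/(3*x^2 - 14*x - 5)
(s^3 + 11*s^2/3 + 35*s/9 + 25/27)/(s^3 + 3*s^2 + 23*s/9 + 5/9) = (s + 5/3)/(s + 1)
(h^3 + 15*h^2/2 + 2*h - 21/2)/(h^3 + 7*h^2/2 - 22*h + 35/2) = (2*h + 3)/(2*h - 5)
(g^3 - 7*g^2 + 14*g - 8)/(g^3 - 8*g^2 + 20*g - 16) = (g - 1)/(g - 2)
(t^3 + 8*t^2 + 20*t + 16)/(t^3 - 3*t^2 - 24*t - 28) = (t + 4)/(t - 7)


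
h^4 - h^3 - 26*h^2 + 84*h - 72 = (h - 3)*(h - 2)^2*(h + 6)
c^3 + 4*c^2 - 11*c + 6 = (c - 1)^2*(c + 6)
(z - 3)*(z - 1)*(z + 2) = z^3 - 2*z^2 - 5*z + 6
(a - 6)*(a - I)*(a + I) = a^3 - 6*a^2 + a - 6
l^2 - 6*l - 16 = (l - 8)*(l + 2)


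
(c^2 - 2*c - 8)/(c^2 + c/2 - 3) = 2*(c - 4)/(2*c - 3)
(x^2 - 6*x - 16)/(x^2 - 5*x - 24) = (x + 2)/(x + 3)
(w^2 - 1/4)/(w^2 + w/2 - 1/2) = (w + 1/2)/(w + 1)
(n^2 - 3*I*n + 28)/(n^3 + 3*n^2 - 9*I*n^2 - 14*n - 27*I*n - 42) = (n + 4*I)/(n^2 + n*(3 - 2*I) - 6*I)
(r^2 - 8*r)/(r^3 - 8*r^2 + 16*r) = (r - 8)/(r^2 - 8*r + 16)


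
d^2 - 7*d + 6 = (d - 6)*(d - 1)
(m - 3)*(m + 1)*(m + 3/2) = m^3 - m^2/2 - 6*m - 9/2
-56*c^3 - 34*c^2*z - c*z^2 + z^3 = (-7*c + z)*(2*c + z)*(4*c + z)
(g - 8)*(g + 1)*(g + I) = g^3 - 7*g^2 + I*g^2 - 8*g - 7*I*g - 8*I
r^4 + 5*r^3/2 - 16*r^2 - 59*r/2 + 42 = (r - 7/2)*(r - 1)*(r + 3)*(r + 4)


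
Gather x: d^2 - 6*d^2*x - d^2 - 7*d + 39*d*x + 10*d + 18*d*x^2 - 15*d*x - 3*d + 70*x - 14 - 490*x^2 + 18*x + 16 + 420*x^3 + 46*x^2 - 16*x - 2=420*x^3 + x^2*(18*d - 444) + x*(-6*d^2 + 24*d + 72)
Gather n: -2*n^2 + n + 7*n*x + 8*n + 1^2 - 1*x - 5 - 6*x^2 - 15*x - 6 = -2*n^2 + n*(7*x + 9) - 6*x^2 - 16*x - 10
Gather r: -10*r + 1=1 - 10*r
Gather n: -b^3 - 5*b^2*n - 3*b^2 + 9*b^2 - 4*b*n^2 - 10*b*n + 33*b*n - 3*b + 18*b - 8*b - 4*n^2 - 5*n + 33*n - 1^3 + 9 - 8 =-b^3 + 6*b^2 + 7*b + n^2*(-4*b - 4) + n*(-5*b^2 + 23*b + 28)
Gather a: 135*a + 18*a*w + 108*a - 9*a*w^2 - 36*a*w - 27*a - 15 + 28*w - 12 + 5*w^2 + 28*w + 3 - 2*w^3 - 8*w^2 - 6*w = a*(-9*w^2 - 18*w + 216) - 2*w^3 - 3*w^2 + 50*w - 24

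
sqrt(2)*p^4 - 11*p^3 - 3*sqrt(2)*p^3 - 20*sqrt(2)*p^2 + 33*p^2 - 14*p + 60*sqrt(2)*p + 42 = (p - 3)*(p - 7*sqrt(2))*(p + sqrt(2))*(sqrt(2)*p + 1)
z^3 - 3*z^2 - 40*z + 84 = (z - 7)*(z - 2)*(z + 6)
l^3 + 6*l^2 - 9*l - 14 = (l - 2)*(l + 1)*(l + 7)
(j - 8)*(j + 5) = j^2 - 3*j - 40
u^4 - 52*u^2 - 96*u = u*(u - 8)*(u + 2)*(u + 6)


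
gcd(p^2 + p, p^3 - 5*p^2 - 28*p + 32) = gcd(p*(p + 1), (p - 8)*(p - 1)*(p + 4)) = 1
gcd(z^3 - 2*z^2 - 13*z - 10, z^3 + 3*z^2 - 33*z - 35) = z^2 - 4*z - 5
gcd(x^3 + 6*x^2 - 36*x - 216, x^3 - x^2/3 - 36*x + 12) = x^2 - 36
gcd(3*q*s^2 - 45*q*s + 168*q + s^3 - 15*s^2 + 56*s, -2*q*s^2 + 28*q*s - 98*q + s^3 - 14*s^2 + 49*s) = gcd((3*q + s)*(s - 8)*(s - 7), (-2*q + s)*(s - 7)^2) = s - 7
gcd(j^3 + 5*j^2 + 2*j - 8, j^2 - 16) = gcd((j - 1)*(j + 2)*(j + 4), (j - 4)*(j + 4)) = j + 4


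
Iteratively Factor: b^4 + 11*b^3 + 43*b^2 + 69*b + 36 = (b + 1)*(b^3 + 10*b^2 + 33*b + 36) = (b + 1)*(b + 3)*(b^2 + 7*b + 12) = (b + 1)*(b + 3)*(b + 4)*(b + 3)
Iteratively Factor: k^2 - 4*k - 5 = (k - 5)*(k + 1)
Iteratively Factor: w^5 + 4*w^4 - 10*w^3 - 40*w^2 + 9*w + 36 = (w + 1)*(w^4 + 3*w^3 - 13*w^2 - 27*w + 36) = (w - 1)*(w + 1)*(w^3 + 4*w^2 - 9*w - 36) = (w - 1)*(w + 1)*(w + 3)*(w^2 + w - 12) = (w - 1)*(w + 1)*(w + 3)*(w + 4)*(w - 3)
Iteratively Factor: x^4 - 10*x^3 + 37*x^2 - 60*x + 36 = (x - 2)*(x^3 - 8*x^2 + 21*x - 18) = (x - 3)*(x - 2)*(x^2 - 5*x + 6) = (x - 3)^2*(x - 2)*(x - 2)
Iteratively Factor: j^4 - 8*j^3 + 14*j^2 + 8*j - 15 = (j - 1)*(j^3 - 7*j^2 + 7*j + 15) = (j - 3)*(j - 1)*(j^2 - 4*j - 5) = (j - 5)*(j - 3)*(j - 1)*(j + 1)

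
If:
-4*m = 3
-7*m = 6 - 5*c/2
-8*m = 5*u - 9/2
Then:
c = 3/10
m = -3/4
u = 21/10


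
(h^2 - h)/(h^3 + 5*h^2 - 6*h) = 1/(h + 6)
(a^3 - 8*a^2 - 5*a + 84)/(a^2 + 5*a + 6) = (a^2 - 11*a + 28)/(a + 2)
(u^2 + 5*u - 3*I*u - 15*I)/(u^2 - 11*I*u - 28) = (u^2 + u*(5 - 3*I) - 15*I)/(u^2 - 11*I*u - 28)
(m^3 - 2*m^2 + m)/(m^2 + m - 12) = m*(m^2 - 2*m + 1)/(m^2 + m - 12)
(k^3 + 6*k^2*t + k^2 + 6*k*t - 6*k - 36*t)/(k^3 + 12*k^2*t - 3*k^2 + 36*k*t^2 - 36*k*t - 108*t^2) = (k^2 + k - 6)/(k^2 + 6*k*t - 3*k - 18*t)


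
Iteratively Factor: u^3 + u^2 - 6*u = (u - 2)*(u^2 + 3*u) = u*(u - 2)*(u + 3)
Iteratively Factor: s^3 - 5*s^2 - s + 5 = (s + 1)*(s^2 - 6*s + 5) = (s - 1)*(s + 1)*(s - 5)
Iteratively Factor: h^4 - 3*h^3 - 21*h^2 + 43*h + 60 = (h - 3)*(h^3 - 21*h - 20) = (h - 5)*(h - 3)*(h^2 + 5*h + 4) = (h - 5)*(h - 3)*(h + 1)*(h + 4)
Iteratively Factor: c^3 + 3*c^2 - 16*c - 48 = (c + 3)*(c^2 - 16) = (c - 4)*(c + 3)*(c + 4)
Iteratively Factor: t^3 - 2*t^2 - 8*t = (t)*(t^2 - 2*t - 8) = t*(t - 4)*(t + 2)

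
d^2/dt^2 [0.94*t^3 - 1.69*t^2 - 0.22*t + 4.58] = 5.64*t - 3.38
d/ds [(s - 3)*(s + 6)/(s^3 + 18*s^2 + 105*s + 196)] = (-s^3 + s^2 + 98*s + 354)/(s^5 + 29*s^4 + 331*s^3 + 1855*s^2 + 5096*s + 5488)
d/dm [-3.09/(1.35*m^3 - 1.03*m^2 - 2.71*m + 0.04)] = (12.5145*m^2 - 6.3654*m - 8.3739)/(1.35*m^3 - 1.03*m^2 - 2.71*m + 0.04)^2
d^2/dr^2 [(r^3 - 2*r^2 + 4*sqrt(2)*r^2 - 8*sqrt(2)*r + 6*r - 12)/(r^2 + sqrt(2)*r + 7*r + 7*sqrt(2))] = 18*(-3*sqrt(2)*r^3 + 7*r^3 - 18*r^2 + 21*sqrt(2)*r^2 - 18*sqrt(2)*r + 42*r - 12 + 14*sqrt(2))/(r^6 + 3*sqrt(2)*r^5 + 21*r^5 + 63*sqrt(2)*r^4 + 153*r^4 + 469*r^3 + 443*sqrt(2)*r^3 + 882*r^2 + 1071*sqrt(2)*r^2 + 294*sqrt(2)*r + 2058*r + 686*sqrt(2))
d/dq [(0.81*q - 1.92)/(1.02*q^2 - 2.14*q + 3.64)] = (-0.8262*q^2 + 3.9168*q - 1.1604)/(1.0404*q^4 - 4.3656*q^3 + 12.0052*q^2 - 15.5792*q + 13.2496)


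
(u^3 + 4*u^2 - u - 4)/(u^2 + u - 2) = (u^2 + 5*u + 4)/(u + 2)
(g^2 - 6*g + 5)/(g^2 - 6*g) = (g^2 - 6*g + 5)/(g*(g - 6))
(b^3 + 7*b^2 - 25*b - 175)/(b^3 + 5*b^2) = 1 + 2/b - 35/b^2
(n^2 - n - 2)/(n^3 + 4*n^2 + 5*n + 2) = (n - 2)/(n^2 + 3*n + 2)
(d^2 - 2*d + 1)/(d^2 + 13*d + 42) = (d^2 - 2*d + 1)/(d^2 + 13*d + 42)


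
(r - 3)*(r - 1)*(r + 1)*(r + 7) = r^4 + 4*r^3 - 22*r^2 - 4*r + 21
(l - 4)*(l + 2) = l^2 - 2*l - 8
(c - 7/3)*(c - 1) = c^2 - 10*c/3 + 7/3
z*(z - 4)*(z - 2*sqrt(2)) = z^3 - 4*z^2 - 2*sqrt(2)*z^2 + 8*sqrt(2)*z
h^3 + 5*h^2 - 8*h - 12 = (h - 2)*(h + 1)*(h + 6)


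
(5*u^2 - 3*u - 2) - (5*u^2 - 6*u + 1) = 3*u - 3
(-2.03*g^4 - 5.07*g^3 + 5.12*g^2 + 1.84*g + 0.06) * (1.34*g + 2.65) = -2.7202*g^5 - 12.1733*g^4 - 6.5747*g^3 + 16.0336*g^2 + 4.9564*g + 0.159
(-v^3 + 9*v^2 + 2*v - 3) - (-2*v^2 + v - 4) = -v^3 + 11*v^2 + v + 1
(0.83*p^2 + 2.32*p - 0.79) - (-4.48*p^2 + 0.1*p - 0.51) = 5.31*p^2 + 2.22*p - 0.28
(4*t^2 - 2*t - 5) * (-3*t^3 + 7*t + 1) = -12*t^5 + 6*t^4 + 43*t^3 - 10*t^2 - 37*t - 5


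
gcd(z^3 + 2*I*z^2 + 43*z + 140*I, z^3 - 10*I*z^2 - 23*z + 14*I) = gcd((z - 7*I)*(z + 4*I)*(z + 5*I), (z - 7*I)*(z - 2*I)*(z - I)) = z - 7*I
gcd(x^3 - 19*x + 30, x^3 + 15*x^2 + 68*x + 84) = 1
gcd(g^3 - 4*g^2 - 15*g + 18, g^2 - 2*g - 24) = g - 6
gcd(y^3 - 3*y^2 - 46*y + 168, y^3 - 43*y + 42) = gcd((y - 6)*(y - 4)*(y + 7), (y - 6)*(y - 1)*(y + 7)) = y^2 + y - 42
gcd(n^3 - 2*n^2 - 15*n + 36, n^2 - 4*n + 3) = n - 3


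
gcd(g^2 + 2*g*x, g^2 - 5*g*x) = g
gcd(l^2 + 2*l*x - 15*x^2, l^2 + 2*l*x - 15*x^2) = -l^2 - 2*l*x + 15*x^2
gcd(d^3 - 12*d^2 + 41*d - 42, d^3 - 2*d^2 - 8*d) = 1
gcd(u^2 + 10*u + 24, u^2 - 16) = u + 4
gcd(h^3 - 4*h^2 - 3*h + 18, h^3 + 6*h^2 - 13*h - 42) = h^2 - h - 6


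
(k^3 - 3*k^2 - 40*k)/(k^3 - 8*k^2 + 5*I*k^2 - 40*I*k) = (k + 5)/(k + 5*I)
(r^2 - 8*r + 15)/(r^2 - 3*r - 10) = (r - 3)/(r + 2)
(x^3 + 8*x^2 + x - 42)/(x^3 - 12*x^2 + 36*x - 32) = (x^2 + 10*x + 21)/(x^2 - 10*x + 16)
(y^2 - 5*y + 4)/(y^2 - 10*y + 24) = (y - 1)/(y - 6)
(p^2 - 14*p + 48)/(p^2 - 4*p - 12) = (p - 8)/(p + 2)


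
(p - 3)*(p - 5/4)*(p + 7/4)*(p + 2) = p^4 - p^3/2 - 139*p^2/16 - 13*p/16 + 105/8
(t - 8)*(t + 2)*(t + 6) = t^3 - 52*t - 96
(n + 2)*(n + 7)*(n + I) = n^3 + 9*n^2 + I*n^2 + 14*n + 9*I*n + 14*I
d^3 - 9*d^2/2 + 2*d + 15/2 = (d - 3)*(d - 5/2)*(d + 1)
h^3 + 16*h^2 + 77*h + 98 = (h + 2)*(h + 7)^2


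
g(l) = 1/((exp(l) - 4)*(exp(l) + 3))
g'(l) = -exp(l)/((exp(l) - 4)*(exp(l) + 3)^2) - exp(l)/((exp(l) - 4)^2*(exp(l) + 3)) = (1 - 2*exp(l))*exp(l)/(exp(4*l) - 2*exp(3*l) - 23*exp(2*l) + 24*exp(l) + 144)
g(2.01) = 0.03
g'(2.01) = -0.08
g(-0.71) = -0.08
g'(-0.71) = 0.00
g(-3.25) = -0.08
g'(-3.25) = 0.00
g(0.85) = -0.11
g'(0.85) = -0.11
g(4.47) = 0.00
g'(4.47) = -0.00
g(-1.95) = -0.08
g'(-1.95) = 0.00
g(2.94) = 0.00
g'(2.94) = -0.01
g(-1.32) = -0.08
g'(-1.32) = 0.00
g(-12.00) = -0.08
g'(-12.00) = 0.00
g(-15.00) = -0.08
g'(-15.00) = 0.00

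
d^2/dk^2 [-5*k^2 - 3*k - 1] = -10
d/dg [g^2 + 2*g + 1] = 2*g + 2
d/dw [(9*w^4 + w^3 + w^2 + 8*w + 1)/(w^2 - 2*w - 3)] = (18*w^5 - 53*w^4 - 112*w^3 - 19*w^2 - 8*w - 22)/(w^4 - 4*w^3 - 2*w^2 + 12*w + 9)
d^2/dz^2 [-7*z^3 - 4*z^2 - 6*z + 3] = -42*z - 8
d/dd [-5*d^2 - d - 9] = -10*d - 1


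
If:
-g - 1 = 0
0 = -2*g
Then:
No Solution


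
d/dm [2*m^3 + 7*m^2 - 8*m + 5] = 6*m^2 + 14*m - 8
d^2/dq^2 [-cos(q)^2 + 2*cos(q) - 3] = -2*cos(q) + 2*cos(2*q)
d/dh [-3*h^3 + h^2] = h*(2 - 9*h)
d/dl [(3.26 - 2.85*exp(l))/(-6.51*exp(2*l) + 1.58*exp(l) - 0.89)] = (-18.5535*exp(2*l) + 42.4452*exp(l) - 2.6143)*exp(l)/(42.3801*exp(4*l) - 20.5716*exp(3*l) + 14.0842*exp(2*l) - 2.8124*exp(l) + 0.7921)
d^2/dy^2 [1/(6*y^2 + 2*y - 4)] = (-9*y^2 - 3*y + (6*y + 1)^2 + 6)/(3*y^2 + y - 2)^3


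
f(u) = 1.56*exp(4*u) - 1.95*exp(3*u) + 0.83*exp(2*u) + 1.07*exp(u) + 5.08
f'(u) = 6.24*exp(4*u) - 5.85*exp(3*u) + 1.66*exp(2*u) + 1.07*exp(u)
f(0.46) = 10.93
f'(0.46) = 21.90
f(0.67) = 18.54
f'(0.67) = 55.78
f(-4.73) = 5.09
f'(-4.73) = 0.01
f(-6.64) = 5.08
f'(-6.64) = 0.00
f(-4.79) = 5.09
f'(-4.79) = 0.01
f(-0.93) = 5.55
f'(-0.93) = 0.47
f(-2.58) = 5.17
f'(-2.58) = 0.09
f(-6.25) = 5.08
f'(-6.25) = 0.00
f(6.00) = 41195129105.96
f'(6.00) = 164908281875.39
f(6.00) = 41195129105.96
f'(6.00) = 164908281875.39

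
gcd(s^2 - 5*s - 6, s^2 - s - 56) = 1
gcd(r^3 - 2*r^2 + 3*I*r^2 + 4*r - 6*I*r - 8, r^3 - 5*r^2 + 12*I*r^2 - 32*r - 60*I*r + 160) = r + 4*I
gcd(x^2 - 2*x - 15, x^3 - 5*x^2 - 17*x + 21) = x + 3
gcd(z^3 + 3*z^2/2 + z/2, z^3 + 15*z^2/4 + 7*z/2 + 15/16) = z + 1/2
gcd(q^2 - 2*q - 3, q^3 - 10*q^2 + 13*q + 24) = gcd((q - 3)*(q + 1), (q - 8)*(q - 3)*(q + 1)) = q^2 - 2*q - 3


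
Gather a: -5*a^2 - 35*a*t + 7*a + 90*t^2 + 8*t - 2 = -5*a^2 + a*(7 - 35*t) + 90*t^2 + 8*t - 2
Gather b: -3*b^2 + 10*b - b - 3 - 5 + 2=-3*b^2 + 9*b - 6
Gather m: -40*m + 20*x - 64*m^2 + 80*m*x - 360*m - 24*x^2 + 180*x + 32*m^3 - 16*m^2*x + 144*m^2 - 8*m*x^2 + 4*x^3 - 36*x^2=32*m^3 + m^2*(80 - 16*x) + m*(-8*x^2 + 80*x - 400) + 4*x^3 - 60*x^2 + 200*x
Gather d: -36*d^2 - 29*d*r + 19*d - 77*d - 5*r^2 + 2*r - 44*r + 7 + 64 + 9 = -36*d^2 + d*(-29*r - 58) - 5*r^2 - 42*r + 80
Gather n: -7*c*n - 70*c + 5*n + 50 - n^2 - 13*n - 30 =-70*c - n^2 + n*(-7*c - 8) + 20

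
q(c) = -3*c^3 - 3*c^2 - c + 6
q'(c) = -9*c^2 - 6*c - 1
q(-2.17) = 24.70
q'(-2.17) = -30.36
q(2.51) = -62.85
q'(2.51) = -72.76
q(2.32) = -49.93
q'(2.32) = -63.36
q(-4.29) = 191.94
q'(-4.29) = -140.90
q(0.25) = 5.52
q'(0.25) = -3.06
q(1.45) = -10.90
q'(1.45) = -28.62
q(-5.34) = 382.61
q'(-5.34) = -225.60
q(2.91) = -96.24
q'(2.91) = -94.67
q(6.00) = -756.00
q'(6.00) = -361.00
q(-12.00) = 4770.00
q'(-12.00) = -1225.00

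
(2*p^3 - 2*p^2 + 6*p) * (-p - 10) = -2*p^4 - 18*p^3 + 14*p^2 - 60*p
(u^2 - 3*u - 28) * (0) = 0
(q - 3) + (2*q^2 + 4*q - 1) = 2*q^2 + 5*q - 4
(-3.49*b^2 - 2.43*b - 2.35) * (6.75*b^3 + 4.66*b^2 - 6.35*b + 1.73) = -23.5575*b^5 - 32.6659*b^4 - 5.0248*b^3 - 1.5582*b^2 + 10.7186*b - 4.0655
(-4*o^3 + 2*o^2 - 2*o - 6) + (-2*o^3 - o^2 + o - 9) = -6*o^3 + o^2 - o - 15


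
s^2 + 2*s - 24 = (s - 4)*(s + 6)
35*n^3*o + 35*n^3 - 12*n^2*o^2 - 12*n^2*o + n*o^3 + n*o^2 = (-7*n + o)*(-5*n + o)*(n*o + n)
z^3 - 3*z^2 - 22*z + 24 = (z - 6)*(z - 1)*(z + 4)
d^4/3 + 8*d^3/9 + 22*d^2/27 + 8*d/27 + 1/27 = (d/3 + 1/3)*(d + 1/3)^2*(d + 1)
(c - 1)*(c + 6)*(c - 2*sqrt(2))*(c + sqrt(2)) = c^4 - sqrt(2)*c^3 + 5*c^3 - 10*c^2 - 5*sqrt(2)*c^2 - 20*c + 6*sqrt(2)*c + 24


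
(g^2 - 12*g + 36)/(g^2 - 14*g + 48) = (g - 6)/(g - 8)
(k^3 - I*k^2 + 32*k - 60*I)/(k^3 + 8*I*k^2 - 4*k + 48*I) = (k - 5*I)/(k + 4*I)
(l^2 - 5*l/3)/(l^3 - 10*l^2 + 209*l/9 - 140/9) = 3*l/(3*l^2 - 25*l + 28)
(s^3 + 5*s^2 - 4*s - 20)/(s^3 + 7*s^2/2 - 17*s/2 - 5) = 2*(s + 2)/(2*s + 1)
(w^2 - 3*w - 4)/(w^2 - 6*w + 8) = (w + 1)/(w - 2)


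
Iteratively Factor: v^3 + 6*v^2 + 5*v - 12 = (v + 3)*(v^2 + 3*v - 4) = (v + 3)*(v + 4)*(v - 1)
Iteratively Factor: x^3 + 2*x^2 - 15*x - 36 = (x + 3)*(x^2 - x - 12) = (x - 4)*(x + 3)*(x + 3)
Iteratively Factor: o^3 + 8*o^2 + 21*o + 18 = (o + 3)*(o^2 + 5*o + 6) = (o + 2)*(o + 3)*(o + 3)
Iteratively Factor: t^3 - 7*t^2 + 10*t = (t)*(t^2 - 7*t + 10) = t*(t - 2)*(t - 5)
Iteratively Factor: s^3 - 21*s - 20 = (s + 4)*(s^2 - 4*s - 5) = (s + 1)*(s + 4)*(s - 5)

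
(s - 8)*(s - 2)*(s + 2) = s^3 - 8*s^2 - 4*s + 32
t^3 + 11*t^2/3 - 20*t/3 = t*(t - 4/3)*(t + 5)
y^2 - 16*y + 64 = (y - 8)^2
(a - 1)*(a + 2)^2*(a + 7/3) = a^4 + 16*a^3/3 + 7*a^2 - 4*a - 28/3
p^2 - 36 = (p - 6)*(p + 6)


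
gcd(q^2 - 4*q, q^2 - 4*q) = q^2 - 4*q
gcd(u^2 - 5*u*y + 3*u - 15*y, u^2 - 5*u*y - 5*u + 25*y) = -u + 5*y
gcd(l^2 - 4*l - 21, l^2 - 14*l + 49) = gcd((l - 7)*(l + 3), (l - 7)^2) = l - 7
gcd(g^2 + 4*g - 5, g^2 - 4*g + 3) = g - 1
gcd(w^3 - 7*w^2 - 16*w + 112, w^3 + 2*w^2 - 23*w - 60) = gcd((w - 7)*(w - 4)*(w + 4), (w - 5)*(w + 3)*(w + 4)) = w + 4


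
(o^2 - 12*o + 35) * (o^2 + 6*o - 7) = o^4 - 6*o^3 - 44*o^2 + 294*o - 245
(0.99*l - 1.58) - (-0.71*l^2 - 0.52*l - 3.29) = 0.71*l^2 + 1.51*l + 1.71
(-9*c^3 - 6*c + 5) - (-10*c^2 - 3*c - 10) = -9*c^3 + 10*c^2 - 3*c + 15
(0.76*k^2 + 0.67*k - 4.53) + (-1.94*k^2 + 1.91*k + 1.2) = -1.18*k^2 + 2.58*k - 3.33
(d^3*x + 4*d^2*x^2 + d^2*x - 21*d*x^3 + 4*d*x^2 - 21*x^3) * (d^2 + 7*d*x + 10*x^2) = d^5*x + 11*d^4*x^2 + d^4*x + 17*d^3*x^3 + 11*d^3*x^2 - 107*d^2*x^4 + 17*d^2*x^3 - 210*d*x^5 - 107*d*x^4 - 210*x^5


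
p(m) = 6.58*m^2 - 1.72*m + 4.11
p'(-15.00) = -199.12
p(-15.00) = 1510.41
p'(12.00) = 156.20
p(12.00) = 930.99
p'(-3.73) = -50.81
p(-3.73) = 102.07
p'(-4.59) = -62.12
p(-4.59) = 150.63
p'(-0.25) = -5.01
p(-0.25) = 4.95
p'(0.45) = 4.20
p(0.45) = 4.67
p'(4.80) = 61.45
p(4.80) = 147.46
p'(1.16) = 13.55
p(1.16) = 10.97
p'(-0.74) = -11.46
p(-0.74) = 8.99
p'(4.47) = 57.11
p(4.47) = 127.90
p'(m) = 13.16*m - 1.72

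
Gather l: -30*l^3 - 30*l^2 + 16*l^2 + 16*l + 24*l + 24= -30*l^3 - 14*l^2 + 40*l + 24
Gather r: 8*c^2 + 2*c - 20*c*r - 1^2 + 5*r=8*c^2 + 2*c + r*(5 - 20*c) - 1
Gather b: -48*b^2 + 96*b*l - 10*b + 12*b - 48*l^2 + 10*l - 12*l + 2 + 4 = -48*b^2 + b*(96*l + 2) - 48*l^2 - 2*l + 6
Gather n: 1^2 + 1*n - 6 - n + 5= 0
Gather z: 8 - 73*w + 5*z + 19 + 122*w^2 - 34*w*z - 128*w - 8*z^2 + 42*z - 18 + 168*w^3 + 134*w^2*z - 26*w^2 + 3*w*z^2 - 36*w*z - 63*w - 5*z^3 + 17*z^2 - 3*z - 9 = 168*w^3 + 96*w^2 - 264*w - 5*z^3 + z^2*(3*w + 9) + z*(134*w^2 - 70*w + 44)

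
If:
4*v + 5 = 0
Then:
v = -5/4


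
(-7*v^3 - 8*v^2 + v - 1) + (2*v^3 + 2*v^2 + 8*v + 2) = -5*v^3 - 6*v^2 + 9*v + 1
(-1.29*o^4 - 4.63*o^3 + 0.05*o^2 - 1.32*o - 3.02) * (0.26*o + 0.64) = -0.3354*o^5 - 2.0294*o^4 - 2.9502*o^3 - 0.3112*o^2 - 1.63*o - 1.9328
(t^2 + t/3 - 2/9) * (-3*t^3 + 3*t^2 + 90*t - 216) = -3*t^5 + 2*t^4 + 275*t^3/3 - 560*t^2/3 - 92*t + 48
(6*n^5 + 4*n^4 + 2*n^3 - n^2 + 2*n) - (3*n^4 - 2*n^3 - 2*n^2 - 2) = 6*n^5 + n^4 + 4*n^3 + n^2 + 2*n + 2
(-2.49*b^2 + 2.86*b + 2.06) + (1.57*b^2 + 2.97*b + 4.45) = -0.92*b^2 + 5.83*b + 6.51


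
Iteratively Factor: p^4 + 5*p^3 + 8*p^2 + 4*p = (p + 1)*(p^3 + 4*p^2 + 4*p) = p*(p + 1)*(p^2 + 4*p + 4) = p*(p + 1)*(p + 2)*(p + 2)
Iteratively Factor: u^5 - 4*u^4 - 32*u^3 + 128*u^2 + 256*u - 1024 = (u - 4)*(u^4 - 32*u^2 + 256) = (u - 4)*(u + 4)*(u^3 - 4*u^2 - 16*u + 64) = (u - 4)^2*(u + 4)*(u^2 - 16) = (u - 4)^2*(u + 4)^2*(u - 4)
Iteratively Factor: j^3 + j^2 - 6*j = (j)*(j^2 + j - 6) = j*(j - 2)*(j + 3)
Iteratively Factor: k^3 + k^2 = (k)*(k^2 + k) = k^2*(k + 1)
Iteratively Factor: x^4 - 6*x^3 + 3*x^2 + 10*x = (x - 5)*(x^3 - x^2 - 2*x) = (x - 5)*(x + 1)*(x^2 - 2*x) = (x - 5)*(x - 2)*(x + 1)*(x)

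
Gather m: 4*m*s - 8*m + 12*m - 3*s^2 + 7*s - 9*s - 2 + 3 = m*(4*s + 4) - 3*s^2 - 2*s + 1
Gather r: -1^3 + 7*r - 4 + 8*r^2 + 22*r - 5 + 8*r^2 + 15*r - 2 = 16*r^2 + 44*r - 12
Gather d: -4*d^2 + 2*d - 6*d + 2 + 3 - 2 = -4*d^2 - 4*d + 3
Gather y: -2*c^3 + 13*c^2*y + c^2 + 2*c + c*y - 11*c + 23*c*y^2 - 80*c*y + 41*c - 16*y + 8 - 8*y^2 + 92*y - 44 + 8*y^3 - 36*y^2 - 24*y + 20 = -2*c^3 + c^2 + 32*c + 8*y^3 + y^2*(23*c - 44) + y*(13*c^2 - 79*c + 52) - 16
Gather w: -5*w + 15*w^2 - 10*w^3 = -10*w^3 + 15*w^2 - 5*w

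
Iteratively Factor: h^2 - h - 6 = (h + 2)*(h - 3)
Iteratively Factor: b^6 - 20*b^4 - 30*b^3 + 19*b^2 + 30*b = (b)*(b^5 - 20*b^3 - 30*b^2 + 19*b + 30) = b*(b - 1)*(b^4 + b^3 - 19*b^2 - 49*b - 30) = b*(b - 1)*(b + 2)*(b^3 - b^2 - 17*b - 15) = b*(b - 1)*(b + 1)*(b + 2)*(b^2 - 2*b - 15) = b*(b - 5)*(b - 1)*(b + 1)*(b + 2)*(b + 3)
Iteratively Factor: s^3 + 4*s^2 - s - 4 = (s + 1)*(s^2 + 3*s - 4) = (s + 1)*(s + 4)*(s - 1)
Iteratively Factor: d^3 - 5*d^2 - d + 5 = (d - 5)*(d^2 - 1) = (d - 5)*(d - 1)*(d + 1)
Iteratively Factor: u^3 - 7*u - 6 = (u + 1)*(u^2 - u - 6) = (u + 1)*(u + 2)*(u - 3)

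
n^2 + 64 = (n - 8*I)*(n + 8*I)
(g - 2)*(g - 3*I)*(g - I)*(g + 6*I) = g^4 - 2*g^3 + 2*I*g^3 + 21*g^2 - 4*I*g^2 - 42*g - 18*I*g + 36*I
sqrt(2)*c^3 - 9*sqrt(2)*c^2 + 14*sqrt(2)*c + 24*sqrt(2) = (c - 6)*(c - 4)*(sqrt(2)*c + sqrt(2))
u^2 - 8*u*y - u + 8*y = (u - 1)*(u - 8*y)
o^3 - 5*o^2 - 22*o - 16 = (o - 8)*(o + 1)*(o + 2)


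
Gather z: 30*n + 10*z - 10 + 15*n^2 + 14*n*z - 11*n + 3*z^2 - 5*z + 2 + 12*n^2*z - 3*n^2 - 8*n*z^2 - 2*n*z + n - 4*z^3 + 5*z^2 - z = 12*n^2 + 20*n - 4*z^3 + z^2*(8 - 8*n) + z*(12*n^2 + 12*n + 4) - 8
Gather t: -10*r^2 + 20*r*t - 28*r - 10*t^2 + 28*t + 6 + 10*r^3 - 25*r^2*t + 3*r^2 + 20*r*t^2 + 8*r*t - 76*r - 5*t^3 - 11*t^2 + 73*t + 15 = 10*r^3 - 7*r^2 - 104*r - 5*t^3 + t^2*(20*r - 21) + t*(-25*r^2 + 28*r + 101) + 21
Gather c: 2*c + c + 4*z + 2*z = 3*c + 6*z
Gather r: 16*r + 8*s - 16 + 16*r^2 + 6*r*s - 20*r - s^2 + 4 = 16*r^2 + r*(6*s - 4) - s^2 + 8*s - 12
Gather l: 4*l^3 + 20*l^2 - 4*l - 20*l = 4*l^3 + 20*l^2 - 24*l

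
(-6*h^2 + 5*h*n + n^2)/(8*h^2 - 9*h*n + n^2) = (-6*h - n)/(8*h - n)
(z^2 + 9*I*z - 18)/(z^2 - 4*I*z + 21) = (z + 6*I)/(z - 7*I)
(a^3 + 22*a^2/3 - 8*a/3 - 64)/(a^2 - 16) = (a^2 + 10*a/3 - 16)/(a - 4)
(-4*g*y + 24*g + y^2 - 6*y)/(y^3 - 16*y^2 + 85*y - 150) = (-4*g + y)/(y^2 - 10*y + 25)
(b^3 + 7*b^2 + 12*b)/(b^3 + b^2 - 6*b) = (b + 4)/(b - 2)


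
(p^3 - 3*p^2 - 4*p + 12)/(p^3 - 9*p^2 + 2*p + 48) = (p - 2)/(p - 8)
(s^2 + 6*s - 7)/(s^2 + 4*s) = (s^2 + 6*s - 7)/(s*(s + 4))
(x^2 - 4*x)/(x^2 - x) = (x - 4)/(x - 1)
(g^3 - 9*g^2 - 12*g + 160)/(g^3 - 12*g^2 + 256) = (g - 5)/(g - 8)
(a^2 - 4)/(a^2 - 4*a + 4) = (a + 2)/(a - 2)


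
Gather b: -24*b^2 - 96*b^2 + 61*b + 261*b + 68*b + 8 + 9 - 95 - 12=-120*b^2 + 390*b - 90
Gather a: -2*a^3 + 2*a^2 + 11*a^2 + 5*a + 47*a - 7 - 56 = -2*a^3 + 13*a^2 + 52*a - 63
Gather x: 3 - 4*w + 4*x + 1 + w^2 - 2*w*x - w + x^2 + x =w^2 - 5*w + x^2 + x*(5 - 2*w) + 4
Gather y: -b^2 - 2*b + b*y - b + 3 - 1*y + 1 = -b^2 - 3*b + y*(b - 1) + 4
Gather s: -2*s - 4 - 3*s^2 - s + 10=-3*s^2 - 3*s + 6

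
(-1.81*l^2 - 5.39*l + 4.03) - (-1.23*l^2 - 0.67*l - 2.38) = -0.58*l^2 - 4.72*l + 6.41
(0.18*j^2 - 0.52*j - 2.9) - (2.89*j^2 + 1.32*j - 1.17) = -2.71*j^2 - 1.84*j - 1.73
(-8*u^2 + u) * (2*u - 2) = -16*u^3 + 18*u^2 - 2*u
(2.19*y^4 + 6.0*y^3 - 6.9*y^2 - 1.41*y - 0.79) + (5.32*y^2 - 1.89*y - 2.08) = 2.19*y^4 + 6.0*y^3 - 1.58*y^2 - 3.3*y - 2.87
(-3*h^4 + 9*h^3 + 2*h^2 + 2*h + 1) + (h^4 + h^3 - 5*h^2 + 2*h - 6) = -2*h^4 + 10*h^3 - 3*h^2 + 4*h - 5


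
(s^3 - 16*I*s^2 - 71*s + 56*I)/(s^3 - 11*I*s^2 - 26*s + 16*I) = (s - 7*I)/(s - 2*I)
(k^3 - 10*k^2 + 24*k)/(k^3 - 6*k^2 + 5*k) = (k^2 - 10*k + 24)/(k^2 - 6*k + 5)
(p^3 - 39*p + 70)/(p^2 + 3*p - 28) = (p^2 - 7*p + 10)/(p - 4)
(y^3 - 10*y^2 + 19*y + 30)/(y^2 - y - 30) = (y^2 - 4*y - 5)/(y + 5)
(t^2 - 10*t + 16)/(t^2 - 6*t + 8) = (t - 8)/(t - 4)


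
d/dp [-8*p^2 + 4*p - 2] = 4 - 16*p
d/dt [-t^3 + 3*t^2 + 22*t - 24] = -3*t^2 + 6*t + 22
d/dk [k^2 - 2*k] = 2*k - 2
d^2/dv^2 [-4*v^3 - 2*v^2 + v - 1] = -24*v - 4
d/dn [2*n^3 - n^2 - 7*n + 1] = 6*n^2 - 2*n - 7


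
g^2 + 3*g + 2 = (g + 1)*(g + 2)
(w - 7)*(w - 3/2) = w^2 - 17*w/2 + 21/2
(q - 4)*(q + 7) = q^2 + 3*q - 28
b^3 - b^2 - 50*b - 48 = (b - 8)*(b + 1)*(b + 6)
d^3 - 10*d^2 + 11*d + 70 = (d - 7)*(d - 5)*(d + 2)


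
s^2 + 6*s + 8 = (s + 2)*(s + 4)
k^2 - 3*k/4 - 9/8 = (k - 3/2)*(k + 3/4)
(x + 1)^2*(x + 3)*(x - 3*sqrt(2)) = x^4 - 3*sqrt(2)*x^3 + 5*x^3 - 15*sqrt(2)*x^2 + 7*x^2 - 21*sqrt(2)*x + 3*x - 9*sqrt(2)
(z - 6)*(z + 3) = z^2 - 3*z - 18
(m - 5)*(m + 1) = m^2 - 4*m - 5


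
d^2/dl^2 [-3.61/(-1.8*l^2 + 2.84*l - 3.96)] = (-23.3928*l^2 + 36.90864*l + 3.61*(3.6*l - 2.84)*(7.2*l - 5.68) - 51.46416)/(1.8*l^2 - 2.84*l + 3.96)^3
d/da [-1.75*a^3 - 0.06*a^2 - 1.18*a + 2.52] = -5.25*a^2 - 0.12*a - 1.18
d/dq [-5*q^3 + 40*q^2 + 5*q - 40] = -15*q^2 + 80*q + 5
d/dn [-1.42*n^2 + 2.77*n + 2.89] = 2.77 - 2.84*n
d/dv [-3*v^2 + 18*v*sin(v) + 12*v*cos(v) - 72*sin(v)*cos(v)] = -12*v*sin(v) + 18*v*cos(v) - 6*v + 18*sin(v) + 12*cos(v) - 72*cos(2*v)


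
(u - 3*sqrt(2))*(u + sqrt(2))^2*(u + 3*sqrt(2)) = u^4 + 2*sqrt(2)*u^3 - 16*u^2 - 36*sqrt(2)*u - 36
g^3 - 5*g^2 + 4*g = g*(g - 4)*(g - 1)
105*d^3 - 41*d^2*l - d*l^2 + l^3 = (-5*d + l)*(-3*d + l)*(7*d + l)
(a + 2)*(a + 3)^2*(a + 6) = a^4 + 14*a^3 + 69*a^2 + 144*a + 108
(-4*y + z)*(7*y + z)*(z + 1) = -28*y^2*z - 28*y^2 + 3*y*z^2 + 3*y*z + z^3 + z^2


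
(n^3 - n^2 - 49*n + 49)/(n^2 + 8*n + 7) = (n^2 - 8*n + 7)/(n + 1)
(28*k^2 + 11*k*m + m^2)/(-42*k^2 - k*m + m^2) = (-28*k^2 - 11*k*m - m^2)/(42*k^2 + k*m - m^2)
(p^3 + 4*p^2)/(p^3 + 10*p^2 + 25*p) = p*(p + 4)/(p^2 + 10*p + 25)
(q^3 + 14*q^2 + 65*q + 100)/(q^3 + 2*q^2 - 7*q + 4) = (q^2 + 10*q + 25)/(q^2 - 2*q + 1)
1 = 1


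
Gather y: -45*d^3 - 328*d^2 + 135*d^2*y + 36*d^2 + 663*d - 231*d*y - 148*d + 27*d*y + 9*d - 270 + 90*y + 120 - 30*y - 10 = -45*d^3 - 292*d^2 + 524*d + y*(135*d^2 - 204*d + 60) - 160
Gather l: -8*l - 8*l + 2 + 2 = 4 - 16*l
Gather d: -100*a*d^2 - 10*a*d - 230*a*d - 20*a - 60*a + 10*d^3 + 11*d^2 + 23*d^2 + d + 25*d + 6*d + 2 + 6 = -80*a + 10*d^3 + d^2*(34 - 100*a) + d*(32 - 240*a) + 8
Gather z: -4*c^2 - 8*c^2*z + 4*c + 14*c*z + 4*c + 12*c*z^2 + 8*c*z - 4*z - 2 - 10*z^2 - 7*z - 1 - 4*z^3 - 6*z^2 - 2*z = -4*c^2 + 8*c - 4*z^3 + z^2*(12*c - 16) + z*(-8*c^2 + 22*c - 13) - 3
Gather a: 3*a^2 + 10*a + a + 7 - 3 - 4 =3*a^2 + 11*a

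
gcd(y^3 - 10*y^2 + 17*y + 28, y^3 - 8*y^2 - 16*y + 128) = y - 4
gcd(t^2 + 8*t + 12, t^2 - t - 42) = t + 6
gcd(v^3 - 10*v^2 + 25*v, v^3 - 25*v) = v^2 - 5*v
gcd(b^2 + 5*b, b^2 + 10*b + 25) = b + 5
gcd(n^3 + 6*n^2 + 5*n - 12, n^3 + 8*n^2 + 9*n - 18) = n^2 + 2*n - 3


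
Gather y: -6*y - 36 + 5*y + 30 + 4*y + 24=3*y + 18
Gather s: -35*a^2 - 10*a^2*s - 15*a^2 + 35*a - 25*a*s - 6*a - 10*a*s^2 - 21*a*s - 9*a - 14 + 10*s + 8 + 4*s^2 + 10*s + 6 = -50*a^2 + 20*a + s^2*(4 - 10*a) + s*(-10*a^2 - 46*a + 20)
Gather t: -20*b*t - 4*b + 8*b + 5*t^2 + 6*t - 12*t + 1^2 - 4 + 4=4*b + 5*t^2 + t*(-20*b - 6) + 1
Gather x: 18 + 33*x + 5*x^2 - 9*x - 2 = 5*x^2 + 24*x + 16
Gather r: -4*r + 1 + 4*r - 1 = 0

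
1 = 1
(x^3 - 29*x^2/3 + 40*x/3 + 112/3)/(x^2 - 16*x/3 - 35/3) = (3*x^2 - 8*x - 16)/(3*x + 5)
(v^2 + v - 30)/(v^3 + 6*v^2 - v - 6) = (v - 5)/(v^2 - 1)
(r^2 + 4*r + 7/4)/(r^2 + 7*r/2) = (r + 1/2)/r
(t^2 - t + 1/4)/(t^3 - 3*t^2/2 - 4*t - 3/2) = (-4*t^2 + 4*t - 1)/(2*(-2*t^3 + 3*t^2 + 8*t + 3))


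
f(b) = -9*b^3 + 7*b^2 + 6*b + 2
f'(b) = -27*b^2 + 14*b + 6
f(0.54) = 5.86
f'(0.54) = 5.69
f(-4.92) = 1213.78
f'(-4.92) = -716.45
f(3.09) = -178.16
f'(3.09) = -208.54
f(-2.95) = 276.27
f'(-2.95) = -270.27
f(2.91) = -143.04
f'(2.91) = -181.90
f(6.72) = -2372.75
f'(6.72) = -1119.20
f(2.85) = -132.38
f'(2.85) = -173.41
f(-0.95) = 10.33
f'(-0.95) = -31.67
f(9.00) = -5938.00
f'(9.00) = -2055.00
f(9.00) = -5938.00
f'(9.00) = -2055.00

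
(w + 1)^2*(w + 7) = w^3 + 9*w^2 + 15*w + 7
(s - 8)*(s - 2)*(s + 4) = s^3 - 6*s^2 - 24*s + 64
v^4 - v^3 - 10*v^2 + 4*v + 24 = (v - 3)*(v - 2)*(v + 2)^2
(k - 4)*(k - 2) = k^2 - 6*k + 8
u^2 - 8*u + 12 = (u - 6)*(u - 2)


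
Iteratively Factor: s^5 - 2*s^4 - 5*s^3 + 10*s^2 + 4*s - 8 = (s + 2)*(s^4 - 4*s^3 + 3*s^2 + 4*s - 4) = (s + 1)*(s + 2)*(s^3 - 5*s^2 + 8*s - 4) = (s - 2)*(s + 1)*(s + 2)*(s^2 - 3*s + 2) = (s - 2)*(s - 1)*(s + 1)*(s + 2)*(s - 2)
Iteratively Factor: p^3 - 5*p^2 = (p)*(p^2 - 5*p) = p*(p - 5)*(p)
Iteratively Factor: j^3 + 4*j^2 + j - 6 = (j + 2)*(j^2 + 2*j - 3) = (j - 1)*(j + 2)*(j + 3)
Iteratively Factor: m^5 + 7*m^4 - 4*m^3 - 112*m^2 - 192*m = (m - 4)*(m^4 + 11*m^3 + 40*m^2 + 48*m) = (m - 4)*(m + 4)*(m^3 + 7*m^2 + 12*m) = m*(m - 4)*(m + 4)*(m^2 + 7*m + 12) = m*(m - 4)*(m + 3)*(m + 4)*(m + 4)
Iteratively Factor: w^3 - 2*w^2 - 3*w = (w + 1)*(w^2 - 3*w) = (w - 3)*(w + 1)*(w)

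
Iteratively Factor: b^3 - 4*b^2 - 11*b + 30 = (b + 3)*(b^2 - 7*b + 10) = (b - 2)*(b + 3)*(b - 5)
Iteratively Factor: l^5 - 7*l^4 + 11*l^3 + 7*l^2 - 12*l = (l - 1)*(l^4 - 6*l^3 + 5*l^2 + 12*l) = (l - 4)*(l - 1)*(l^3 - 2*l^2 - 3*l) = (l - 4)*(l - 3)*(l - 1)*(l^2 + l) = l*(l - 4)*(l - 3)*(l - 1)*(l + 1)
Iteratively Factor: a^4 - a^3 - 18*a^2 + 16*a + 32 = (a - 4)*(a^3 + 3*a^2 - 6*a - 8) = (a - 4)*(a + 4)*(a^2 - a - 2) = (a - 4)*(a + 1)*(a + 4)*(a - 2)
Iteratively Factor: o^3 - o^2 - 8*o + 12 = (o - 2)*(o^2 + o - 6) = (o - 2)*(o + 3)*(o - 2)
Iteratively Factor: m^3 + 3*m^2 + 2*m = (m + 2)*(m^2 + m) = (m + 1)*(m + 2)*(m)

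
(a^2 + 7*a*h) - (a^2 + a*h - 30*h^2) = 6*a*h + 30*h^2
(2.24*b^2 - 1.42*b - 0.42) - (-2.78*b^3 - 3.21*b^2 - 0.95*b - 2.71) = 2.78*b^3 + 5.45*b^2 - 0.47*b + 2.29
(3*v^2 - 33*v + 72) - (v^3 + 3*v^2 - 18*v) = -v^3 - 15*v + 72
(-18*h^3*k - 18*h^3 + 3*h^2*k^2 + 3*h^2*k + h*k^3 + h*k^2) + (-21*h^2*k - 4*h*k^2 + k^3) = -18*h^3*k - 18*h^3 + 3*h^2*k^2 - 18*h^2*k + h*k^3 - 3*h*k^2 + k^3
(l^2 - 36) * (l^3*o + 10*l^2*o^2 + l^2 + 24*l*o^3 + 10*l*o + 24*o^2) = l^5*o + 10*l^4*o^2 + l^4 + 24*l^3*o^3 - 26*l^3*o - 336*l^2*o^2 - 36*l^2 - 864*l*o^3 - 360*l*o - 864*o^2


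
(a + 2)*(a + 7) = a^2 + 9*a + 14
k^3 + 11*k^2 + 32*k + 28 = (k + 2)^2*(k + 7)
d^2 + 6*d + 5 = (d + 1)*(d + 5)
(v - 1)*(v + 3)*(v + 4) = v^3 + 6*v^2 + 5*v - 12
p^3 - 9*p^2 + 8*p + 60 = (p - 6)*(p - 5)*(p + 2)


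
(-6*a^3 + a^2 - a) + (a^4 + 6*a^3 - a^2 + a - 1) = a^4 - 1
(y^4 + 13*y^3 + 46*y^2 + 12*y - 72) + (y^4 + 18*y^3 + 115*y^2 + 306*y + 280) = 2*y^4 + 31*y^3 + 161*y^2 + 318*y + 208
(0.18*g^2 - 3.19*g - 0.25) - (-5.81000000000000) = 0.18*g^2 - 3.19*g + 5.56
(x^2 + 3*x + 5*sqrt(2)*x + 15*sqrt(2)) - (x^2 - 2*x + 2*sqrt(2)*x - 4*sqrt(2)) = 3*sqrt(2)*x + 5*x + 19*sqrt(2)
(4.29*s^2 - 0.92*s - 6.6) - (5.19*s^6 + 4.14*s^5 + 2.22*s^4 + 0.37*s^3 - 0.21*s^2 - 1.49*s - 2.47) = -5.19*s^6 - 4.14*s^5 - 2.22*s^4 - 0.37*s^3 + 4.5*s^2 + 0.57*s - 4.13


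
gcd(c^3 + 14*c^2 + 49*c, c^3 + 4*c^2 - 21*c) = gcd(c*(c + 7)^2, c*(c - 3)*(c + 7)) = c^2 + 7*c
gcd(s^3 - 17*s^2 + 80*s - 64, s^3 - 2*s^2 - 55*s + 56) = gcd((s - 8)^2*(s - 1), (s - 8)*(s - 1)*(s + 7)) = s^2 - 9*s + 8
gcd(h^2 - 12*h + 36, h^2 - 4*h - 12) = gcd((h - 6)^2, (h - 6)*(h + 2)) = h - 6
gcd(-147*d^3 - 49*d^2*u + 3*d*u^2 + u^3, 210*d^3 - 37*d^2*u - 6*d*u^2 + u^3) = -7*d + u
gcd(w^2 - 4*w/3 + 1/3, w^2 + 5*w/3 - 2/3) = w - 1/3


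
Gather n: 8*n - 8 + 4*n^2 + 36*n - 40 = 4*n^2 + 44*n - 48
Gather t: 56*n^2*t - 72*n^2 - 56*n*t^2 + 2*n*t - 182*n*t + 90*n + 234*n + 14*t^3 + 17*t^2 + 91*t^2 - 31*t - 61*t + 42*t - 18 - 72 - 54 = -72*n^2 + 324*n + 14*t^3 + t^2*(108 - 56*n) + t*(56*n^2 - 180*n - 50) - 144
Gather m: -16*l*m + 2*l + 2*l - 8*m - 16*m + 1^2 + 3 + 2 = 4*l + m*(-16*l - 24) + 6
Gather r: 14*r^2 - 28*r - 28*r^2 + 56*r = -14*r^2 + 28*r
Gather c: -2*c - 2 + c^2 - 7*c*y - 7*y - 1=c^2 + c*(-7*y - 2) - 7*y - 3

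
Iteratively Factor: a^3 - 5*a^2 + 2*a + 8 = (a + 1)*(a^2 - 6*a + 8) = (a - 2)*(a + 1)*(a - 4)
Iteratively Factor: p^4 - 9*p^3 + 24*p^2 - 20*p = (p)*(p^3 - 9*p^2 + 24*p - 20) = p*(p - 2)*(p^2 - 7*p + 10) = p*(p - 2)^2*(p - 5)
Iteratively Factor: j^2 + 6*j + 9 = (j + 3)*(j + 3)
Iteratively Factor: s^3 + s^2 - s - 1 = (s + 1)*(s^2 - 1) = (s + 1)^2*(s - 1)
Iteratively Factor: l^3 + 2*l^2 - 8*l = (l + 4)*(l^2 - 2*l) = l*(l + 4)*(l - 2)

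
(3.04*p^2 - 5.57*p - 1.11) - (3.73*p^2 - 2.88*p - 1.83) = -0.69*p^2 - 2.69*p + 0.72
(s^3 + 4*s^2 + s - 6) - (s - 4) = s^3 + 4*s^2 - 2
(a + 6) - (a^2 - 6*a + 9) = -a^2 + 7*a - 3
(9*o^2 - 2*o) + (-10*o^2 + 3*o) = -o^2 + o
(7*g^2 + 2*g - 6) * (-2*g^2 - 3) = -14*g^4 - 4*g^3 - 9*g^2 - 6*g + 18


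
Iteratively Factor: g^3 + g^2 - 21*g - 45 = (g + 3)*(g^2 - 2*g - 15) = (g + 3)^2*(g - 5)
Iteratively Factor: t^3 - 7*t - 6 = (t + 2)*(t^2 - 2*t - 3) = (t + 1)*(t + 2)*(t - 3)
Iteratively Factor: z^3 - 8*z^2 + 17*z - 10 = (z - 2)*(z^2 - 6*z + 5) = (z - 5)*(z - 2)*(z - 1)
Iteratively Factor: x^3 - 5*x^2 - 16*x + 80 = (x + 4)*(x^2 - 9*x + 20) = (x - 5)*(x + 4)*(x - 4)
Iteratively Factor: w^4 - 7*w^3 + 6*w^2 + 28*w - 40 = (w + 2)*(w^3 - 9*w^2 + 24*w - 20) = (w - 2)*(w + 2)*(w^2 - 7*w + 10) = (w - 5)*(w - 2)*(w + 2)*(w - 2)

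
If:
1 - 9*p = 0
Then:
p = 1/9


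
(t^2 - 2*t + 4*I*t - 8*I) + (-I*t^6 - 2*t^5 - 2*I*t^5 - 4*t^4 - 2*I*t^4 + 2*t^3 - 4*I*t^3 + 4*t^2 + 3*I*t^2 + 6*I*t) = -I*t^6 - 2*t^5 - 2*I*t^5 - 4*t^4 - 2*I*t^4 + 2*t^3 - 4*I*t^3 + 5*t^2 + 3*I*t^2 - 2*t + 10*I*t - 8*I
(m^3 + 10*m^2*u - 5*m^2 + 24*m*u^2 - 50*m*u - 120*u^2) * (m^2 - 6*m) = m^5 + 10*m^4*u - 11*m^4 + 24*m^3*u^2 - 110*m^3*u + 30*m^3 - 264*m^2*u^2 + 300*m^2*u + 720*m*u^2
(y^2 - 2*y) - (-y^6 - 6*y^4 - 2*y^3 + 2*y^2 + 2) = y^6 + 6*y^4 + 2*y^3 - y^2 - 2*y - 2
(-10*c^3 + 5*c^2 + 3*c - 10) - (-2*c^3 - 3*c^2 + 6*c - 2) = -8*c^3 + 8*c^2 - 3*c - 8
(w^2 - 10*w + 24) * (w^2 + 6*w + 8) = w^4 - 4*w^3 - 28*w^2 + 64*w + 192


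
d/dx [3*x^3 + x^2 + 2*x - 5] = 9*x^2 + 2*x + 2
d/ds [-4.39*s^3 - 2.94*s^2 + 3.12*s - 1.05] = -13.17*s^2 - 5.88*s + 3.12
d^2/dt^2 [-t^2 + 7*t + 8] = -2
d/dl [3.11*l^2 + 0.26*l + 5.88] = 6.22*l + 0.26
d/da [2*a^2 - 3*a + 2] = 4*a - 3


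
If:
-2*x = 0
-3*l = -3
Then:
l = 1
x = 0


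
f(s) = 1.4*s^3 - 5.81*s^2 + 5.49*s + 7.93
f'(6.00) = 86.97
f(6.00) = 134.11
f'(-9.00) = 450.27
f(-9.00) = -1532.69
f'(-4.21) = 128.85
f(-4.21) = -222.63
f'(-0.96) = 20.52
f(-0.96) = -3.93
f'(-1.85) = 41.36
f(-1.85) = -30.98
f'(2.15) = -0.08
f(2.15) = 6.79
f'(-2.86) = 73.08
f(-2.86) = -88.05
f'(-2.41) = 57.89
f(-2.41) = -58.64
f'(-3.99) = 118.72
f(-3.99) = -195.40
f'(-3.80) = 110.29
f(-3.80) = -173.65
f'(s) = 4.2*s^2 - 11.62*s + 5.49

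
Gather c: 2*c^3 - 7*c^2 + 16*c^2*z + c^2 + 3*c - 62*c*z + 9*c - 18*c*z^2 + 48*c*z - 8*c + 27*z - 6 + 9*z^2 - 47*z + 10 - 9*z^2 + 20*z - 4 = 2*c^3 + c^2*(16*z - 6) + c*(-18*z^2 - 14*z + 4)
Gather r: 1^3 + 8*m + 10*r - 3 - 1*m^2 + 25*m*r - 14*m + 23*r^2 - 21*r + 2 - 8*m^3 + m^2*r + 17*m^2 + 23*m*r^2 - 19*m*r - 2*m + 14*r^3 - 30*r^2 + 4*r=-8*m^3 + 16*m^2 - 8*m + 14*r^3 + r^2*(23*m - 7) + r*(m^2 + 6*m - 7)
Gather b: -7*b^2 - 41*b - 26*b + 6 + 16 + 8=-7*b^2 - 67*b + 30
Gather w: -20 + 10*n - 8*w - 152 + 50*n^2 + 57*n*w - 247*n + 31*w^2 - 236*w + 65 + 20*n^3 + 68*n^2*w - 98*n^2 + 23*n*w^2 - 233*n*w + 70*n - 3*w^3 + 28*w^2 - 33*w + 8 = 20*n^3 - 48*n^2 - 167*n - 3*w^3 + w^2*(23*n + 59) + w*(68*n^2 - 176*n - 277) - 99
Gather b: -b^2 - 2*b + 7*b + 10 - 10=-b^2 + 5*b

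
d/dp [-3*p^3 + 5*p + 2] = 5 - 9*p^2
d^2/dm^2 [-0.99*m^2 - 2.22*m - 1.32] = -1.98000000000000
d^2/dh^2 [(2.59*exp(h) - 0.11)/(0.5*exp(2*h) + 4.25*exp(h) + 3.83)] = (0.6475*exp(4*h) - 5.61375*exp(3*h) - 30.46035*exp(2*h) - 43.303*exp(h) + 39.782976)*exp(h)/(0.125*exp(6*h) + 3.1875*exp(5*h) + 29.96625*exp(4*h) + 125.598125*exp(3*h) + 229.541475*exp(2*h) + 187.028475*exp(h) + 56.181887)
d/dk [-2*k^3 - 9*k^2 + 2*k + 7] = -6*k^2 - 18*k + 2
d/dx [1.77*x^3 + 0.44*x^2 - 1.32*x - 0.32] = 5.31*x^2 + 0.88*x - 1.32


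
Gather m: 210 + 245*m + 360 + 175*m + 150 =420*m + 720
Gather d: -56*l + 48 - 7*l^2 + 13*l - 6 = -7*l^2 - 43*l + 42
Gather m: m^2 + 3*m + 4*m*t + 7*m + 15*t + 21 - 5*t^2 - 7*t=m^2 + m*(4*t + 10) - 5*t^2 + 8*t + 21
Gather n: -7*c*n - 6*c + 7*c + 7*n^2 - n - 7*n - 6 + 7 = c + 7*n^2 + n*(-7*c - 8) + 1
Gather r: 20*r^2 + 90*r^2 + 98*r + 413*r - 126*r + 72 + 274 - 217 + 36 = 110*r^2 + 385*r + 165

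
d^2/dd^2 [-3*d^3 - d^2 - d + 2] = -18*d - 2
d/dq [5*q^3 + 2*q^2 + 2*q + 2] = 15*q^2 + 4*q + 2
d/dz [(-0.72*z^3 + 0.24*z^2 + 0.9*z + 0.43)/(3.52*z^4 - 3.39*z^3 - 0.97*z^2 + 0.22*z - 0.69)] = (2.5344*z^6 - 1.6896*z^5 - 7.992*z^4 - 0.2692*z^3 + 6.7893*z^2 + 0.503*z - 0.7156)/(12.3904*z^8 - 23.8656*z^7 + 4.6633*z^6 + 8.1254*z^5 - 5.4083*z^4 + 4.2514*z^3 + 1.387*z^2 - 0.3036*z + 0.4761)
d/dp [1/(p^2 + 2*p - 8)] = 2*(-p - 1)/(p^2 + 2*p - 8)^2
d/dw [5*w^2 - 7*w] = 10*w - 7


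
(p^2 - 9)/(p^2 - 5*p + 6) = (p + 3)/(p - 2)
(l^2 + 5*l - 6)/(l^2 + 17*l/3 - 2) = 3*(l - 1)/(3*l - 1)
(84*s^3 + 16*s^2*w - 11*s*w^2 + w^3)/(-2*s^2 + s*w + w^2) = (-42*s^2 + 13*s*w - w^2)/(s - w)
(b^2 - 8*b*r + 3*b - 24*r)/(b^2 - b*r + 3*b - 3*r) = (-b + 8*r)/(-b + r)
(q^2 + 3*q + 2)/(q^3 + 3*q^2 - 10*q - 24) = (q + 1)/(q^2 + q - 12)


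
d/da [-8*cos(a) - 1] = 8*sin(a)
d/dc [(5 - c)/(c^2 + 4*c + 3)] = (-c^2 - 4*c + 2*(c - 5)*(c + 2) - 3)/(c^2 + 4*c + 3)^2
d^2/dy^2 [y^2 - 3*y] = 2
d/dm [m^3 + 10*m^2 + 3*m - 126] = 3*m^2 + 20*m + 3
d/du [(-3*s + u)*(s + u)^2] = (-5*s + 3*u)*(s + u)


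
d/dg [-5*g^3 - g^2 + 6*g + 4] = -15*g^2 - 2*g + 6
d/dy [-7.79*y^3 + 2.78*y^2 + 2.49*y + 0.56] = -23.37*y^2 + 5.56*y + 2.49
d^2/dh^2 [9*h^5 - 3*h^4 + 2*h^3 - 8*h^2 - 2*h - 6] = 180*h^3 - 36*h^2 + 12*h - 16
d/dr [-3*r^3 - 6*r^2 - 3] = 3*r*(-3*r - 4)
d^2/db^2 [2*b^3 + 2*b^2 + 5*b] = 12*b + 4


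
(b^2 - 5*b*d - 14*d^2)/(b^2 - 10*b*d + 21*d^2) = (b + 2*d)/(b - 3*d)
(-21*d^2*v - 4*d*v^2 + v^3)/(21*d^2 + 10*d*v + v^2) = v*(-7*d + v)/(7*d + v)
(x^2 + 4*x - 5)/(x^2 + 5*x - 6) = (x + 5)/(x + 6)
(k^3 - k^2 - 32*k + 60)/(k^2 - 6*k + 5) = (k^2 + 4*k - 12)/(k - 1)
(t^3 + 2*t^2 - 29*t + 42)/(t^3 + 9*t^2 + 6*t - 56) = (t - 3)/(t + 4)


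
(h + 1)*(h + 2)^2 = h^3 + 5*h^2 + 8*h + 4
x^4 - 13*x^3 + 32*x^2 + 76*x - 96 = (x - 8)*(x - 6)*(x - 1)*(x + 2)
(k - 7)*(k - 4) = k^2 - 11*k + 28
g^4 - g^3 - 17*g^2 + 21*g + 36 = (g - 3)^2*(g + 1)*(g + 4)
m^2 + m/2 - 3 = (m - 3/2)*(m + 2)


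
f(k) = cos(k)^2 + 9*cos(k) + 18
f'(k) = -2*sin(k)*cos(k) - 9*sin(k)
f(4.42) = 15.49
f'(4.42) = 8.07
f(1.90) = 15.19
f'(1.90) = -7.90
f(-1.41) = 19.47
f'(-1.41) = 9.20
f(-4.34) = 14.86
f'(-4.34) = -7.71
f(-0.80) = 24.76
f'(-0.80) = 7.46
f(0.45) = 26.91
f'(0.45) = -4.70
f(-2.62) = 10.95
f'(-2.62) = 3.62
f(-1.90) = 15.19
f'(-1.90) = 7.90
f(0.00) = 28.00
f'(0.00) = 0.00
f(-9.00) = 10.63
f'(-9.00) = 2.96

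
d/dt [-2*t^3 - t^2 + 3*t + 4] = -6*t^2 - 2*t + 3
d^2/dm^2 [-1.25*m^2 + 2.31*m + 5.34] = -2.50000000000000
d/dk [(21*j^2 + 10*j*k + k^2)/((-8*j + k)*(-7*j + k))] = 5*j*(175*j^2 + 14*j*k - 5*k^2)/(3136*j^4 - 1680*j^3*k + 337*j^2*k^2 - 30*j*k^3 + k^4)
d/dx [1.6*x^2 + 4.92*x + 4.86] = 3.2*x + 4.92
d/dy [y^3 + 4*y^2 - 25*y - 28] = 3*y^2 + 8*y - 25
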